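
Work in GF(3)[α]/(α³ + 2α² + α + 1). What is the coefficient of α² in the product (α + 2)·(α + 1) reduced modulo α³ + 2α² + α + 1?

1

Multiply in GF(3)[α]: (α + 2)·(α + 1) = α² + 2.
Reduced: α² + 2.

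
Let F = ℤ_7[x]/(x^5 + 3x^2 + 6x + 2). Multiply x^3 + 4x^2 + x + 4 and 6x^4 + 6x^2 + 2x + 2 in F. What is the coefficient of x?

2

Multiply in ℤ_7[x]: (x^3 + 4x^2 + x + 4)·(6x^4 + 6x^2 + 2x + 2) = 6x^7 + 3x^6 + 5x^5 + x^4 + 2x^3 + 6x^2 + 3x + 1.
Reduce using x^5 ≡ 4x^2 + x + 5 (mod x^5 + 3x^2 + 6x + 2).
Reduced: 4x^4 + 6x^3 + 3x^2 + 2x + 5.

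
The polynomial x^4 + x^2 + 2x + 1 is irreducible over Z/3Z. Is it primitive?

No

Write f(x) = x^4 + x^2 + 2x + 1.
|GF(3^4)^×| = 3^4 − 1 = 80. Prime factorization: 80 = 2^4·5.
f is primitive ⇔ x has order 80 in GF(3)[x]/(f), i.e. x^(80/q) ≠ 1 for each prime q | 80.
x^(40) mod f = 1
x^(16) mod f = 2x^3 + 2.
Since x^(40) = 1, the order of x divides 40 < 80; not primitive.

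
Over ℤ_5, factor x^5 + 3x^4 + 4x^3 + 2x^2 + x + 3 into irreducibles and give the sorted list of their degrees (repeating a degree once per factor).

1, 2, 2

Write g(x) = x^5 + 3x^4 + 4x^3 + 2x^2 + x + 3.
Roots in ℤ_5: g(0) = 3; g(1) = 4; g(2) = 0 → root; g(3) = 3; g(4) = 2.
Linear factors from roots: (x + 3).
Complete factorization: g(x) = (x + 3)·(x^2 + 2x + 4)·(x^2 + 3x + 4).
Factor degrees with multiplicity: 1 + 2 + 2 = 5.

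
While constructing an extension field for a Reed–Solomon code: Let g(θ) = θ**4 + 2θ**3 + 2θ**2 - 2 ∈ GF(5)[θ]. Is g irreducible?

Yes

Check for roots in GF(5): g(0) = 3; g(1) = 3; g(2) = 3; g(3) = 1; g(4) = 4.
No roots, so no linear factors.
Degree-2 irreducible divisors: test the 10 monic irreducibles of degree 2 over GF(5).
None of them divide g (all give nonzero remainder).
No irreducible factor of degree ≤ 2 exists, so g is irreducible over GF(5).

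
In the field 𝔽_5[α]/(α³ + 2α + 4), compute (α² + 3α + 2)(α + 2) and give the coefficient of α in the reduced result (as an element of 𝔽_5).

Multiply in 𝔽_5[α]: (α² + 3α + 2)·(α + 2) = α³ + 3α + 4.
Reduce using α³ ≡ 3α + 1 (mod α³ + 2α + 4).
Reduced: α.

1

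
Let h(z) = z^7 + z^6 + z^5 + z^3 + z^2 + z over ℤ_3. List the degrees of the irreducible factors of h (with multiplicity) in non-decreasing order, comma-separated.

1, 1, 1, 2, 2

Roots in ℤ_3: h(0) = 0 → root; h(1) = 0 → root; h(2) = 1.
Linear factors from roots: (z), (z - 1).
Complete factorization: h(z) = (z)·(z - 1)^2·(z^2 + z - 1)·(z^2 - z - 1).
Factor degrees with multiplicity: 1 + 1 + 1 + 2 + 2 = 7.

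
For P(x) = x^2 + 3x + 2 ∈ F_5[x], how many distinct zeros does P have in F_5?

Evaluate at each of the 5 elements of F_5:
P(0) = 2; P(1) = 1; P(2) = 2; P(3) = 0 → root; P(4) = 0 → root.
Roots: {3, 4}.

2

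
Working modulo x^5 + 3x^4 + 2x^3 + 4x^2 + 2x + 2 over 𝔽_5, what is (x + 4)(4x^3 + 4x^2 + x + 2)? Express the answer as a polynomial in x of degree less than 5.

Multiply in 𝔽_5[x]: (x + 4)·(4x^3 + 4x^2 + x + 2) = 4x^4 + 2x^2 + x + 3.
Reduced: 4x^4 + 2x^2 + x + 3.

4x^4 + 2x^2 + x + 3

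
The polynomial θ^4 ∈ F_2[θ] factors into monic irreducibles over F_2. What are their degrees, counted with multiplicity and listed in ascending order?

1, 1, 1, 1

Write g(θ) = θ^4.
Roots in F_2: g(0) = 0 → root; g(1) = 1.
Linear factors from roots: (θ).
Complete factorization: g(θ) = (θ)^4.
Factor degrees with multiplicity: 1 + 1 + 1 + 1 = 4.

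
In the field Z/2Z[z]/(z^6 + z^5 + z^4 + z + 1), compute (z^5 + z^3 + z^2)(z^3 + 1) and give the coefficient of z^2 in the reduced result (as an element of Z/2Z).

1

Multiply in Z/2Z[z]: (z^5 + z^3 + z^2)·(z^3 + 1) = z^8 + z^6 + z^3 + z^2.
Reduce using z^6 ≡ z^5 + z^4 + z + 1 (mod z^6 + z^5 + z^4 + z + 1).
Reduced: z^4 + z^2 + 1.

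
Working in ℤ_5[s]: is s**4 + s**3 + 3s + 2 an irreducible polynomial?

Yes

Write g(s) = s**4 + s**3 + 3s + 2.
Check for roots in ℤ_5: g(0) = 2; g(1) = 2; g(2) = 2; g(3) = 4; g(4) = 4.
No roots, so no linear factors.
Degree-2 irreducible divisors: test the 10 monic irreducibles of degree 2 over GF(5).
None of them divide g (all give nonzero remainder).
No irreducible factor of degree ≤ 2 exists, so g is irreducible over GF(5).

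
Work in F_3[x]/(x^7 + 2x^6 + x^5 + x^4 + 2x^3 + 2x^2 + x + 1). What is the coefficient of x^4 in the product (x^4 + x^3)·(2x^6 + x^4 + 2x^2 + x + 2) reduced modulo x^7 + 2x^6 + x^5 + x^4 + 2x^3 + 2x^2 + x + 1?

1

Multiply in F_3[x]: (x^4 + x^3)·(2x^6 + x^4 + 2x^2 + x + 2) = 2x^10 + 2x^9 + x^8 + x^7 + 2x^6 + 2x^3.
Reduce using x^7 ≡ x^6 + 2x^5 + 2x^4 + x^3 + x^2 + 2x + 2 (mod x^7 + 2x^6 + x^5 + x^4 + 2x^3 + 2x^2 + x + 1).
Reduced: x^6 + 2x^5 + x^4 + 2x + 2.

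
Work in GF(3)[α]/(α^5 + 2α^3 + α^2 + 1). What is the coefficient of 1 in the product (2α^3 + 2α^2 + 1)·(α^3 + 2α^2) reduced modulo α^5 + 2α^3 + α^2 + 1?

0

Multiply in GF(3)[α]: (2α^3 + 2α^2 + 1)·(α^3 + 2α^2) = 2α^6 + α^4 + α^3 + 2α^2.
Reduce using α^5 ≡ α^3 + 2α^2 + 2 (mod α^5 + 2α^3 + α^2 + 1).
Reduced: 2α^3 + 2α^2 + α.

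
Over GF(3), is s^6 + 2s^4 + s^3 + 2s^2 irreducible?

Write f(s) = s^6 + 2s^4 + s^3 + 2s^2.
Check for roots in GF(3): f(0) = 0 → root; f(1) = 0 → root; f(2) = 1.
f(0) = 0, so (s) divides f(s); f is reducible.

No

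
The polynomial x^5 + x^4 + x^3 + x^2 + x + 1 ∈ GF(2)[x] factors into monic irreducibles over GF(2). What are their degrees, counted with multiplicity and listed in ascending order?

1, 2, 2

Write g(x) = x^5 + x^4 + x^3 + x^2 + x + 1.
Roots in GF(2): g(0) = 1; g(1) = 0 → root.
Linear factors from roots: (x + 1).
Complete factorization: g(x) = (x + 1)·(x^2 + x + 1)^2.
Factor degrees with multiplicity: 1 + 2 + 2 = 5.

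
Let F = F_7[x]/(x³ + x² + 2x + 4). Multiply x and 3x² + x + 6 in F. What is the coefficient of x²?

Multiply in F_7[x]: (x)·(3x² + x + 6) = 3x³ + x² + 6x.
Reduce using x³ ≡ 6x² + 5x + 3 (mod x³ + x² + 2x + 4).
Reduced: 5x² + 2.

5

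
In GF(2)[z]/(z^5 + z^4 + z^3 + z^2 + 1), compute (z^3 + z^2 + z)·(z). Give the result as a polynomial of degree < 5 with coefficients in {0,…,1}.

z^4 + z^3 + z^2

Multiply in GF(2)[z]: (z^3 + z^2 + z)·(z) = z^4 + z^3 + z^2.
Reduced: z^4 + z^3 + z^2.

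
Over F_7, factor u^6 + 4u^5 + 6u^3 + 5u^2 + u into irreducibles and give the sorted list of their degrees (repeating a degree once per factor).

1, 1, 4

Write f(u) = u^6 + 4u^5 + 6u^3 + 5u^2 + u.
Linear factors from roots: (u), (u + 4).
Complete factorization: f(u) = (u)·(u + 4)·(u^4 + 6u + 2).
Factor degrees with multiplicity: 1 + 1 + 4 = 6.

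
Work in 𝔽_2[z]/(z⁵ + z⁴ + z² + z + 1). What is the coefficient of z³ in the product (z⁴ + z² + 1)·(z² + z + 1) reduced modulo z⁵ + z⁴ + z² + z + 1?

Multiply in 𝔽_2[z]: (z⁴ + z² + 1)·(z² + z + 1) = z⁶ + z⁵ + z³ + z + 1.
Reduce using z⁵ ≡ z⁴ + z² + z + 1 (mod z⁵ + z⁴ + z² + z + 1).
Reduced: z² + 1.

0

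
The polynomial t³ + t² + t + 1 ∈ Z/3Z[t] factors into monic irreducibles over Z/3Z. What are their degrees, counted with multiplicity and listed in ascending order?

Write g(t) = t³ + t² + t + 1.
Roots in Z/3Z: g(0) = 1; g(1) = 1; g(2) = 0 → root.
Linear factors from roots: (t + 1).
Complete factorization: g(t) = (t + 1)·(t² + 1).
Factor degrees with multiplicity: 1 + 2 = 3.

1, 2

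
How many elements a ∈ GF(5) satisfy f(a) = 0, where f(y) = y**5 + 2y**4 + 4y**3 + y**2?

2

Evaluate at each of the 5 elements of GF(5):
f(0) = 0 → root; f(1) = 3; f(2) = 0 → root; f(3) = 2; f(4) = 3.
Roots: {0, 2}.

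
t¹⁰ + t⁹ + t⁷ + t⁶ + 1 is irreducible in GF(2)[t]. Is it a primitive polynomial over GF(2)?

Write f(t) = t¹⁰ + t⁹ + t⁷ + t⁶ + 1.
|GF(2^10)^×| = 2^10 − 1 = 1023. Prime factorization: 1023 = 3·11·31.
f is primitive ⇔ t has order 1023 in GF(2)[t]/(f), i.e. t^(1023/q) ≠ 1 for each prime q | 1023.
t^(341) mod f = t⁶ + t + 1.
t^(93) mod f = t⁸ + t⁵ + t⁴ + t² + t.
t^(33) mod f = t⁶ + t⁵ + t⁴ + t² + t + 1.
None equal 1, so t has full order 1023; f is primitive.

Yes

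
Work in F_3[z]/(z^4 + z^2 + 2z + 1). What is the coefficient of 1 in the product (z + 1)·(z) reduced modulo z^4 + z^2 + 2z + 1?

Multiply in F_3[z]: (z + 1)·(z) = z^2 + z.
Reduced: z^2 + z.

0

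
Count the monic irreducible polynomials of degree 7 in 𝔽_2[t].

By the necklace-counting formula, N_2(7) = (1/7) Σ_{d|7} μ(7/d)·2^d.
Divisors of 7: 1, 7; μ(7/d) for each: -1, 1.
Σ = − 2^1 + 2^7 = 126.
N = 126/7 = 18.

18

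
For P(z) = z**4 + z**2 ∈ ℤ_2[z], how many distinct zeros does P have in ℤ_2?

2

Evaluate at each of the 2 elements of ℤ_2:
P(0) = 0 → root; P(1) = 0 → root.
Roots: {0, 1}.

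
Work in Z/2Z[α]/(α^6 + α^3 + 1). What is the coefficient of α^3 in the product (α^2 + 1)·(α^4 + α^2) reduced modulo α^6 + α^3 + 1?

Multiply in Z/2Z[α]: (α^2 + 1)·(α^4 + α^2) = α^6 + α^2.
Reduce using α^6 ≡ α^3 + 1 (mod α^6 + α^3 + 1).
Reduced: α^3 + α^2 + 1.

1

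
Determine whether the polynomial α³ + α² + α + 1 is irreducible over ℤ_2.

Write f(α) = α³ + α² + α + 1.
Check for roots in ℤ_2: f(0) = 1; f(1) = 0 → root.
f(1) = 0, so (α − 1) divides f(α); f is reducible.

No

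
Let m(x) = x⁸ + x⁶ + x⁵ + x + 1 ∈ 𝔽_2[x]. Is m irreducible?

Check for roots in 𝔽_2: m(0) = 1; m(1) = 1.
No roots, so no linear factors.
Monic irreducibles of degree 2 over GF(2): x² + x + 1.
None of them divide m (all give nonzero remainder).
Monic irreducibles of degree 3 over GF(2): x³ + x + 1, x³ + x² + 1.
None of them divide m (all give nonzero remainder).
Monic irreducibles of degree 4 over GF(2): x⁴ + x + 1, x⁴ + x³ + 1, x⁴ + x³ + x² + x + 1.
None of them divide m (all give nonzero remainder).
No irreducible factor of degree ≤ 4 exists, so m is irreducible over GF(2).

Yes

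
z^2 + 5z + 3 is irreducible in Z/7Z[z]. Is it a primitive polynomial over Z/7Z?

Yes

Write f(z) = z^2 + 5z + 3.
|GF(7^2)^×| = 7^2 − 1 = 48. Prime factorization: 48 = 2^4·3.
f is primitive ⇔ z has order 48 in GF(7)[z]/(f), i.e. z^(48/q) ≠ 1 for each prime q | 48.
z^(24) mod f = 6.
z^(16) mod f = 2.
None equal 1, so z has full order 48; f is primitive.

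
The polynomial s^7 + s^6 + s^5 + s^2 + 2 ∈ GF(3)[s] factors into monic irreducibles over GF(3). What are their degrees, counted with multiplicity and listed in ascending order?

1, 2, 2, 2

Write f(s) = s^7 + s^6 + s^5 + s^2 + 2.
Roots in GF(3): f(0) = 2; f(1) = 0 → root; f(2) = 2.
Linear factors from roots: (s + 2).
Complete factorization: f(s) = (s + 2)·(s^2 + 1)·(s^2 + s + 2)^2.
Factor degrees with multiplicity: 1 + 2 + 2 + 2 = 7.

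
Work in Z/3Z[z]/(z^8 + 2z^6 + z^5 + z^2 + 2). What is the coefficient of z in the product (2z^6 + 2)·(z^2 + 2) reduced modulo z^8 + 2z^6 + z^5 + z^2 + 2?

0

Multiply in Z/3Z[z]: (2z^6 + 2)·(z^2 + 2) = 2z^8 + z^6 + 2z^2 + 1.
Reduce using z^8 ≡ z^6 + 2z^5 + 2z^2 + 1 (mod z^8 + 2z^6 + z^5 + z^2 + 2).
Reduced: z^5.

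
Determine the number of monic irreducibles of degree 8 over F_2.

30

x^(2^8) − x is the product of all monic irreducibles of degree dividing 8; Möbius inversion gives N = (1/8) Σ μ(8/d)·2^d.
Divisors of 8: 1, 2, 4, 8; μ(8/d) for each: 0, 0, -1, 1.
Σ = − 2^4 + 2^8 = 240.
N = 240/8 = 30.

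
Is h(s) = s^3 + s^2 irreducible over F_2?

No

Check for roots in F_2: h(0) = 0 → root; h(1) = 0 → root.
h(0) = 0, so (s) divides h(s); h is reducible.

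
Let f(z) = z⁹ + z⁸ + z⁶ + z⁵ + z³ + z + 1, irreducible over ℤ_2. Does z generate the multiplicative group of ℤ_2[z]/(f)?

Yes

|GF(2^9)^×| = 2^9 − 1 = 511. Prime factorization: 511 = 7·73.
f is primitive ⇔ z has order 511 in GF(2)[z]/(f), i.e. z^(511/q) ≠ 1 for each prime q | 511.
z^(73) mod f = z⁶ + z⁵ + z³ + z² + z + 1.
z^(7) mod f = z⁷.
None equal 1, so z has full order 511; f is primitive.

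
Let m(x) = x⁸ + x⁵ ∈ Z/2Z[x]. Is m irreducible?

No

Check for roots in Z/2Z: m(0) = 0 → root; m(1) = 0 → root.
m(0) = 0, so (x) divides m(x); m is reducible.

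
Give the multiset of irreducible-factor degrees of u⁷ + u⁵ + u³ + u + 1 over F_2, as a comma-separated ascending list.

7

Write f(u) = u⁷ + u⁵ + u³ + u + 1.
Roots in F_2: f(0) = 1; f(1) = 1.
Complete factorization: f(u) = (u⁷ + u⁵ + u³ + u + 1).
Factor degrees with multiplicity: 7 = 7.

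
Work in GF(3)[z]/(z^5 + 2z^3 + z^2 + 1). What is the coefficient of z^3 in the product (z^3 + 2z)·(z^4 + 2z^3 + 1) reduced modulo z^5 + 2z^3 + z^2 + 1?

2

Multiply in GF(3)[z]: (z^3 + 2z)·(z^4 + 2z^3 + 1) = z^7 + 2z^6 + 2z^5 + z^4 + z^3 + 2z.
Reduce using z^5 ≡ z^3 + 2z^2 + 2 (mod z^5 + 2z^3 + z^2 + 1).
Reduced: 2z^4 + 2z^3 + 2z^2.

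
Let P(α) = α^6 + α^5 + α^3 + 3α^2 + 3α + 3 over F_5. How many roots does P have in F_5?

1

Evaluate at each of the 5 elements of F_5:
P(0) = 3; P(1) = 2; P(2) = 0 → root; P(3) = 3; P(4) = 2.
Roots: {2}.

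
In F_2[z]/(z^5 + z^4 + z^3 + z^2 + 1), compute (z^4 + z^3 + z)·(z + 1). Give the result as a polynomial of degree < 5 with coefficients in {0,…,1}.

z^4 + z + 1

Multiply in F_2[z]: (z^4 + z^3 + z)·(z + 1) = z^5 + z^3 + z^2 + z.
Reduce using z^5 ≡ z^4 + z^3 + z^2 + 1 (mod z^5 + z^4 + z^3 + z^2 + 1).
Reduced: z^4 + z + 1.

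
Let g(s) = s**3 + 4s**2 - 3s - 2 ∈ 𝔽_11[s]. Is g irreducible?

No

Check each element of 𝔽_11 for a root: g(0)=9, g(1)=0, g(2)=5, g(3)=8, g(4)=4, g(5)=10, g(6)=10, g(7)=10, g(8)=5, g(9)=1, g(10)=4.
g(1) = 0, so (s − 1) divides g(s); g is reducible.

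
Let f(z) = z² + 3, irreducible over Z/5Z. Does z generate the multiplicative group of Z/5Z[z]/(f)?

|GF(5^2)^×| = 5^2 − 1 = 24. Prime factorization: 24 = 2^3·3.
f is primitive ⇔ z has order 24 in GF(5)[z]/(f), i.e. z^(24/q) ≠ 1 for each prime q | 24.
z^(12) mod f = 4.
z^(8) mod f = 1
Since z^(8) = 1, the order of z divides 8 < 24; not primitive.

No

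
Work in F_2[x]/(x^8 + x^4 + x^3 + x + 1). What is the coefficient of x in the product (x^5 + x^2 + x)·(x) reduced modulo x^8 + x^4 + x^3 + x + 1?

0

Multiply in F_2[x]: (x^5 + x^2 + x)·(x) = x^6 + x^3 + x^2.
Reduced: x^6 + x^3 + x^2.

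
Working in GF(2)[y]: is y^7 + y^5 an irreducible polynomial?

Write P(y) = y^7 + y^5.
Check for roots in GF(2): P(0) = 0 → root; P(1) = 0 → root.
P(0) = 0, so (y) divides P(y); P is reducible.

No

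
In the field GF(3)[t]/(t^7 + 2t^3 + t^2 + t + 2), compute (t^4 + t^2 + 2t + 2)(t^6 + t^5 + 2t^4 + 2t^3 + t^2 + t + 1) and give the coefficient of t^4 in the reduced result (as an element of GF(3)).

2

Multiply in GF(3)[t]: (t^4 + t^2 + 2t + 2)·(t^6 + t^5 + 2t^4 + 2t^3 + t^2 + t + 1) = t^10 + t^9 + 2t^7 + t^6 + t^4 + t^3 + 2t^2 + t + 2.
Reduce using t^7 ≡ t^3 + 2t^2 + 2t + 1 (mod t^7 + 2t^3 + t^2 + t + 2).
Reduced: 2t^6 + 2t^4 + t^2 + 2t + 1.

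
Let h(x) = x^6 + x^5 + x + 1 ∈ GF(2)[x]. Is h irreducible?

Check for roots in GF(2): h(0) = 1; h(1) = 0 → root.
h(1) = 0, so (x − 1) divides h(x); h is reducible.

No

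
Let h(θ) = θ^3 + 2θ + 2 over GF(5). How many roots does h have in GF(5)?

Evaluate at each of the 5 elements of GF(5):
h(0) = 2; h(1) = 0 → root; h(2) = 4; h(3) = 0 → root; h(4) = 4.
Roots: {1, 3}.

2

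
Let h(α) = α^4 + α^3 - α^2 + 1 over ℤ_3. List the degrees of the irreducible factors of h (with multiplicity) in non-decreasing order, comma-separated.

Roots in ℤ_3: h(0) = 1; h(1) = 2; h(2) = 0 → root.
Linear factors from roots: (α + 1).
Complete factorization: h(α) = (α + 1)·(α^3 - α + 1).
Factor degrees with multiplicity: 1 + 3 = 4.

1, 3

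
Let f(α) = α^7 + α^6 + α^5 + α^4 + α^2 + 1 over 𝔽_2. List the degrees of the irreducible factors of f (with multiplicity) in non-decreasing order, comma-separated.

Roots in 𝔽_2: f(0) = 1; f(1) = 0 → root.
Linear factors from roots: (α + 1).
Complete factorization: f(α) = (α + 1)^2·(α^2 + α + 1)·(α^3 + α + 1).
Factor degrees with multiplicity: 1 + 1 + 2 + 3 = 7.

1, 1, 2, 3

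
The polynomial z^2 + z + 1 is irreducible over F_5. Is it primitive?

No

Write f(z) = z^2 + z + 1.
|GF(5^2)^×| = 5^2 − 1 = 24. Prime factorization: 24 = 2^3·3.
f is primitive ⇔ z has order 24 in GF(5)[z]/(f), i.e. z^(24/q) ≠ 1 for each prime q | 24.
z^(12) mod f = 1
z^(8) mod f = 4z + 4.
Since z^(12) = 1, the order of z divides 12 < 24; not primitive.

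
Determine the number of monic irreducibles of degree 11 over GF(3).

x^(3^11) − x is the product of all monic irreducibles of degree dividing 11; Möbius inversion gives N = (1/11) Σ μ(11/d)·3^d.
Divisors of 11: 1, 11; μ(11/d) for each: -1, 1.
Σ = − 3^1 + 3^11 = 177144.
N = 177144/11 = 16104.

16104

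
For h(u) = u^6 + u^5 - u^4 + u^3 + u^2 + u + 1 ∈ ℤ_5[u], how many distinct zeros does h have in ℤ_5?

Evaluate at each of the 5 elements of ℤ_5:
h(0) = 1; h(1) = 0 → root; h(2) = 0 → root; h(3) = 1; h(4) = 4.
Roots: {1, 2}.

2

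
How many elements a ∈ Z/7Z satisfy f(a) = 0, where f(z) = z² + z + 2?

1

Evaluate at each of the 7 elements of Z/7Z:
f(0) = 2; f(1) = 4; f(2) = 1; f(3) = 0 → root; f(4) = 1; f(5) = 4; f(6) = 2.
Roots: {3}.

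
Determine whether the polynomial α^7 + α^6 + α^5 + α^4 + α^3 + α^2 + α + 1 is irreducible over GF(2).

Write P(α) = α^7 + α^6 + α^5 + α^4 + α^3 + α^2 + α + 1.
Check for roots in GF(2): P(0) = 1; P(1) = 0 → root.
P(1) = 0, so (α − 1) divides P(α); P is reducible.

No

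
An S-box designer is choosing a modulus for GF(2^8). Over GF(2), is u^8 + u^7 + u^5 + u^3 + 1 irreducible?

Yes

Write m(u) = u^8 + u^7 + u^5 + u^3 + 1.
Check for roots in GF(2): m(0) = 1; m(1) = 1.
No roots, so no linear factors.
Monic irreducibles of degree 2 over GF(2): u^2 + u + 1.
None of them divide m (all give nonzero remainder).
Monic irreducibles of degree 3 over GF(2): u^3 + u + 1, u^3 + u^2 + 1.
None of them divide m (all give nonzero remainder).
Monic irreducibles of degree 4 over GF(2): u^4 + u + 1, u^4 + u^3 + 1, u^4 + u^3 + u^2 + u + 1.
None of them divide m (all give nonzero remainder).
No irreducible factor of degree ≤ 4 exists, so m is irreducible over GF(2).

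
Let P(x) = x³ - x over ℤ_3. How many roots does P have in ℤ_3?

Evaluate at each of the 3 elements of ℤ_3:
P(0) = 0 → root; P(1) = 0 → root; P(2) = 0 → root.
Roots: {0, 1, 2}.

3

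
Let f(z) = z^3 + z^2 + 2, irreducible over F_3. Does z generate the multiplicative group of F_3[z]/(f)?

No

|GF(3^3)^×| = 3^3 − 1 = 26. Prime factorization: 26 = 2·13.
f is primitive ⇔ z has order 26 in GF(3)[z]/(f), i.e. z^(26/q) ≠ 1 for each prime q | 26.
z^(13) mod f = 1
z^(2) mod f = z^2.
Since z^(13) = 1, the order of z divides 13 < 26; not primitive.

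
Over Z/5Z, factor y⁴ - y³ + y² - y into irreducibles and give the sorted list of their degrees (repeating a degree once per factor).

1, 1, 1, 1

Write g(y) = y⁴ - y³ + y² - y.
Roots in Z/5Z: g(0) = 0 → root; g(1) = 0 → root; g(2) = 0 → root; g(3) = 0 → root; g(4) = 4.
Linear factors from roots: (y), (y - 1), (y - 2), (y + 2).
Complete factorization: g(y) = (y)·(y + 2)·(y - 2)·(y - 1).
Factor degrees with multiplicity: 1 + 1 + 1 + 1 = 4.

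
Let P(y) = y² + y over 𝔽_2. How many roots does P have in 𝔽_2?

Evaluate at each of the 2 elements of 𝔽_2:
P(0) = 0 → root; P(1) = 0 → root.
Roots: {0, 1}.

2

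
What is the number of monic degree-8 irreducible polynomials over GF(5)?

48750

By the necklace-counting formula, N_5(8) = (1/8) Σ_{d|8} μ(8/d)·5^d.
Divisors of 8: 1, 2, 4, 8; μ(8/d) for each: 0, 0, -1, 1.
Σ = − 5^4 + 5^8 = 390000.
N = 390000/8 = 48750.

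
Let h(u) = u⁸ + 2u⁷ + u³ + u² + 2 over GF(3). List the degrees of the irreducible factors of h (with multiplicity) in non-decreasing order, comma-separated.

8

Roots in GF(3): h(0) = 2; h(1) = 1; h(2) = 1.
Complete factorization: h(u) = (u⁸ + 2u⁷ + u³ + u² + 2).
Factor degrees with multiplicity: 8 = 8.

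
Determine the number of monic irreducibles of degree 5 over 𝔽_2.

x^(2^5) − x is the product of all monic irreducibles of degree dividing 5; Möbius inversion gives N = (1/5) Σ μ(5/d)·2^d.
Divisors of 5: 1, 5; μ(5/d) for each: -1, 1.
Σ = − 2^1 + 2^5 = 30.
N = 30/5 = 6.

6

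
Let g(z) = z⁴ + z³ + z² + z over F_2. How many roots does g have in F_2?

2

Evaluate at each of the 2 elements of F_2:
g(0) = 0 → root; g(1) = 0 → root.
Roots: {0, 1}.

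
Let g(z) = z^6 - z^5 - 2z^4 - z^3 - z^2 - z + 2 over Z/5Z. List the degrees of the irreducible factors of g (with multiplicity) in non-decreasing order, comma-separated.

3, 3

Roots in Z/5Z: g(0) = 2; g(1) = 2; g(2) = 3; g(3) = 2; g(4) = 3.
Complete factorization: g(z) = (z^3 + z^2 + z - 1)·(z^3 - 2z^2 - z - 2).
Factor degrees with multiplicity: 3 + 3 = 6.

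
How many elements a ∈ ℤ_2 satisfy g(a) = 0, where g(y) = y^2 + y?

2

Evaluate at each of the 2 elements of ℤ_2:
g(0) = 0 → root; g(1) = 0 → root.
Roots: {0, 1}.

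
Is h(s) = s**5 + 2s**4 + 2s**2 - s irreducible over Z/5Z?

No

Check for roots in Z/5Z: h(0) = 0 → root; h(1) = 4; h(2) = 0 → root; h(3) = 0 → root; h(4) = 4.
h(0) = 0, so (s) divides h(s); h is reducible.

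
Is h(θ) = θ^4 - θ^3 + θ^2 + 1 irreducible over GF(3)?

Yes

Check for roots in GF(3): h(0) = 1; h(1) = 2; h(2) = 1.
No roots, so no linear factors.
Monic irreducibles of degree 2 over GF(3): θ^2 + 1, θ^2 + θ - 1, θ^2 - θ - 1.
None of them divide h (all give nonzero remainder).
No irreducible factor of degree ≤ 2 exists, so h is irreducible over GF(3).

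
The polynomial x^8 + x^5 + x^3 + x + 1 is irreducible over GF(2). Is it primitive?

Write f(x) = x^8 + x^5 + x^3 + x + 1.
|GF(2^8)^×| = 2^8 − 1 = 255. Prime factorization: 255 = 3·5·17.
f is primitive ⇔ x has order 255 in GF(2)[x]/(f), i.e. x^(255/q) ≠ 1 for each prime q | 255.
x^(85) mod f = x^7 + x^6 + x^5 + x^3 + x + 1.
x^(51) mod f = x^4 + x + 1.
x^(15) mod f = x^7 + x^6 + x^5 + 1.
None equal 1, so x has full order 255; f is primitive.

Yes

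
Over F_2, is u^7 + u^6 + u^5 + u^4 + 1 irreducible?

Yes

Write f(u) = u^7 + u^6 + u^5 + u^4 + 1.
Check for roots in F_2: f(0) = 1; f(1) = 1.
No roots, so no linear factors.
Monic irreducibles of degree 2 over GF(2): u^2 + u + 1.
None of them divide f (all give nonzero remainder).
Monic irreducibles of degree 3 over GF(2): u^3 + u + 1, u^3 + u^2 + 1.
None of them divide f (all give nonzero remainder).
No irreducible factor of degree ≤ 3 exists, so f is irreducible over GF(2).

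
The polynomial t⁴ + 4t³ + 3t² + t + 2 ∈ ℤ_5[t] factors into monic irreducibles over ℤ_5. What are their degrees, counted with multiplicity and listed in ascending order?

4

Write h(t) = t⁴ + 4t³ + 3t² + t + 2.
Roots in ℤ_5: h(0) = 2; h(1) = 1; h(2) = 4; h(3) = 1; h(4) = 1.
Complete factorization: h(t) = (t⁴ + 4t³ + 3t² + t + 2).
Factor degrees with multiplicity: 4 = 4.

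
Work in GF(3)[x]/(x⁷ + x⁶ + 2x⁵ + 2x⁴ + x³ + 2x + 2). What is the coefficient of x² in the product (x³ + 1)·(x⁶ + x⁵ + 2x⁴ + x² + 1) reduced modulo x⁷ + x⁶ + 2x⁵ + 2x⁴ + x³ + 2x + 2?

Multiply in GF(3)[x]: (x³ + 1)·(x⁶ + x⁵ + 2x⁴ + x² + 1) = x⁹ + x⁸ + 2x⁷ + x⁶ + 2x⁵ + 2x⁴ + x³ + x² + 1.
Reduce using x⁷ ≡ 2x⁶ + x⁵ + x⁴ + 2x³ + x + 1 (mod x⁷ + x⁶ + 2x⁵ + 2x⁴ + x³ + 2x + 2).
Reduced: 2x⁶ + x⁵ + 2x⁴ + 2x³ + 2x² + 1.

2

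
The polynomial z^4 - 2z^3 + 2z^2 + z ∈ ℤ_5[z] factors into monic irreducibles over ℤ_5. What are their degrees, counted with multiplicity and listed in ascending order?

Write f(z) = z^4 - 2z^3 + 2z^2 + z.
Roots in ℤ_5: f(0) = 0 → root; f(1) = 2; f(2) = 0 → root; f(3) = 3; f(4) = 4.
Linear factors from roots: (z), (z - 2).
Complete factorization: f(z) = (z)·(z - 2)·(z^2 + 2).
Factor degrees with multiplicity: 1 + 1 + 2 = 4.

1, 1, 2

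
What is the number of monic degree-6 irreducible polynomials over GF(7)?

Gauss's count: N_{7}(6) = (1/6) Σ_{d|6} μ(6/d)·7^d.
Divisors of 6: 1, 2, 3, 6; μ(6/d) for each: 1, -1, -1, 1.
Σ = 7^1 − 7^2 − 7^3 + 7^6 = 117264.
N = 117264/6 = 19544.

19544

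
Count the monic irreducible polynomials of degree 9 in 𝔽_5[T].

By the necklace-counting formula, N_5(9) = (1/9) Σ_{d|9} μ(9/d)·5^d.
Divisors of 9: 1, 3, 9; μ(9/d) for each: 0, -1, 1.
Σ = − 5^3 + 5^9 = 1953000.
N = 1953000/9 = 217000.

217000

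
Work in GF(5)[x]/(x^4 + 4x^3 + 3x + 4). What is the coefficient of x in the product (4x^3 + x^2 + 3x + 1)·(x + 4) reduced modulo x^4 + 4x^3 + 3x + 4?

1

Multiply in GF(5)[x]: (4x^3 + x^2 + 3x + 1)·(x + 4) = 4x^4 + 2x^3 + 2x^2 + 3x + 4.
Reduce using x^4 ≡ x^3 + 2x + 1 (mod x^4 + 4x^3 + 3x + 4).
Reduced: x^3 + 2x^2 + x + 3.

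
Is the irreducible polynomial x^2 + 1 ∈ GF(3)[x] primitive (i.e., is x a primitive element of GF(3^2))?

No

Write f(x) = x^2 + 1.
|GF(3^2)^×| = 3^2 − 1 = 8. Prime factorization: 8 = 2^3.
f is primitive ⇔ x has order 8 in GF(3)[x]/(f), i.e. x^(8/q) ≠ 1 for each prime q | 8.
x^(4) mod f = 1
Since x^(4) = 1, the order of x divides 4 < 8; not primitive.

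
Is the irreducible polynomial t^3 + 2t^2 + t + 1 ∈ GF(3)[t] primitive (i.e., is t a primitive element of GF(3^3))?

Write f(t) = t^3 + 2t^2 + t + 1.
|GF(3^3)^×| = 3^3 − 1 = 26. Prime factorization: 26 = 2·13.
f is primitive ⇔ t has order 26 in GF(3)[t]/(f), i.e. t^(26/q) ≠ 1 for each prime q | 26.
t^(13) mod f = 2.
t^(2) mod f = t^2.
None equal 1, so t has full order 26; f is primitive.

Yes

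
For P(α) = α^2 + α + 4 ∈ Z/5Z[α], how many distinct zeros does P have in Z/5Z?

1

Evaluate at each of the 5 elements of Z/5Z:
P(0) = 4; P(1) = 1; P(2) = 0 → root; P(3) = 1; P(4) = 4.
Roots: {2}.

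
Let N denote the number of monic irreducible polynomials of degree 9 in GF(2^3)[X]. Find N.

14913024

Gauss's count: N_{8}(9) = (1/9) Σ_{d|9} μ(9/d)·8^d.
Divisors of 9: 1, 3, 9; μ(9/d) for each: 0, -1, 1.
Σ = − 8^3 + 8^9 = 134217216.
N = 134217216/9 = 14913024.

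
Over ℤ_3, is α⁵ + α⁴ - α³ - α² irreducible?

Write m(α) = α⁵ + α⁴ - α³ - α².
Check for roots in ℤ_3: m(0) = 0 → root; m(1) = 0 → root; m(2) = 0 → root.
m(0) = 0, so (α) divides m(α); m is reducible.

No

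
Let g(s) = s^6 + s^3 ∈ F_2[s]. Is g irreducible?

Check for roots in F_2: g(0) = 0 → root; g(1) = 0 → root.
g(0) = 0, so (s) divides g(s); g is reducible.

No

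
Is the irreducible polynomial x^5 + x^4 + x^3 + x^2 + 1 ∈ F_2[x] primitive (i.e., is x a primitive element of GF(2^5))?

Yes

Write f(x) = x^5 + x^4 + x^3 + x^2 + 1.
|GF(2^5)^×| = 2^5 − 1 = 31. Prime factorization: 31 = 31.
f is primitive ⇔ x has order 31 in GF(2)[x]/(f), i.e. x^(31/q) ≠ 1 for each prime q | 31.
x^(1) mod f = x.
None equal 1, so x has full order 31; f is primitive.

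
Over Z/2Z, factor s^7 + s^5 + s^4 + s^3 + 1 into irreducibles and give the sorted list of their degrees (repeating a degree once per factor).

Write h(s) = s^7 + s^5 + s^4 + s^3 + 1.
Roots in Z/2Z: h(0) = 1; h(1) = 1.
Complete factorization: h(s) = (s^7 + s^5 + s^4 + s^3 + 1).
Factor degrees with multiplicity: 7 = 7.

7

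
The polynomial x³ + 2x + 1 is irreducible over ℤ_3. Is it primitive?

Yes

Write f(x) = x³ + 2x + 1.
|GF(3^3)^×| = 3^3 − 1 = 26. Prime factorization: 26 = 2·13.
f is primitive ⇔ x has order 26 in GF(3)[x]/(f), i.e. x^(26/q) ≠ 1 for each prime q | 26.
x^(13) mod f = 2.
x^(2) mod f = x².
None equal 1, so x has full order 26; f is primitive.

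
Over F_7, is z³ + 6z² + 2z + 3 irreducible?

Write h(z) = z³ + 6z² + 2z + 3.
Check for roots in F_7: h(0) = 3; h(1) = 5; h(2) = 4; h(3) = 6; h(4) = 3; h(5) = 1; h(6) = 6.
No roots. A degree-3 polynomial over a field with no linear factor is irreducible.

Yes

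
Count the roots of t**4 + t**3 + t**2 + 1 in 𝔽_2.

1

Write P(t) = t**4 + t**3 + t**2 + 1.
Evaluate at each of the 2 elements of 𝔽_2:
P(0) = 1; P(1) = 0 → root.
Roots: {1}.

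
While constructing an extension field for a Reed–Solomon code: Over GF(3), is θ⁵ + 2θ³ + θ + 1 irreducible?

No

Write h(θ) = θ⁵ + 2θ³ + θ + 1.
Check for roots in GF(3): h(0) = 1; h(1) = 2; h(2) = 0 → root.
h(2) = 0, so (θ − 2) divides h(θ); h is reducible.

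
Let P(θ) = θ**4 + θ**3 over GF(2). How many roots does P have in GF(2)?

Evaluate at each of the 2 elements of GF(2):
P(0) = 0 → root; P(1) = 0 → root.
Roots: {0, 1}.

2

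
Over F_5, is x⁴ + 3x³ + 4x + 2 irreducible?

No

Write m(x) = x⁴ + 3x³ + 4x + 2.
Check for roots in F_5: m(0) = 2; m(1) = 0 → root; m(2) = 0 → root; m(3) = 1; m(4) = 1.
m(1) = 0, so (x − 1) divides m(x); m is reducible.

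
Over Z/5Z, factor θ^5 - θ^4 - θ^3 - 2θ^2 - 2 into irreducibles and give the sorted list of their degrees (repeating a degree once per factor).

Write g(θ) = θ^5 - θ^4 - θ^3 - 2θ^2 - 2.
Roots in Z/5Z: g(0) = 3; g(1) = 0 → root; g(2) = 3; g(3) = 0 → root; g(4) = 0 → root.
Linear factors from roots: (θ - 1), (θ + 2), (θ + 1).
Complete factorization: g(θ) = (θ + 2)·(θ - 1)·(θ + 1)^3.
Factor degrees with multiplicity: 1 + 1 + 1 + 1 + 1 = 5.

1, 1, 1, 1, 1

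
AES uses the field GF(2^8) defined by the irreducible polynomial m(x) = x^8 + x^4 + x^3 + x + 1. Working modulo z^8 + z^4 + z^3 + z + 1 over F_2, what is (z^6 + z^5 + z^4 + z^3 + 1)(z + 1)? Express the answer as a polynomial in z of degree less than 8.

z^7 + z^3 + z + 1

Multiply in F_2[z]: (z^6 + z^5 + z^4 + z^3 + 1)·(z + 1) = z^7 + z^3 + z + 1.
Reduced: z^7 + z^3 + z + 1.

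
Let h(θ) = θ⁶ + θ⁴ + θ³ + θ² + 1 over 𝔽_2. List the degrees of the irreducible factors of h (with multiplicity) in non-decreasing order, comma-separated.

Roots in 𝔽_2: h(0) = 1; h(1) = 1.
Complete factorization: h(θ) = (θ² + θ + 1)·(θ⁴ + θ³ + θ² + θ + 1).
Factor degrees with multiplicity: 2 + 4 = 6.

2, 4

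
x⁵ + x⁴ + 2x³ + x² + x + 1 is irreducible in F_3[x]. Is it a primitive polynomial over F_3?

Write f(x) = x⁵ + x⁴ + 2x³ + x² + x + 1.
|GF(3^5)^×| = 3^5 − 1 = 242. Prime factorization: 242 = 2·11^2.
f is primitive ⇔ x has order 242 in GF(3)[x]/(f), i.e. x^(242/q) ≠ 1 for each prime q | 242.
x^(121) mod f = 2.
x^(22) mod f = x⁴ + x² + x.
None equal 1, so x has full order 242; f is primitive.

Yes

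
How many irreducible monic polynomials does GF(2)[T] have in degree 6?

9

Gauss's count: N_{2}(6) = (1/6) Σ_{d|6} μ(6/d)·2^d.
Divisors of 6: 1, 2, 3, 6; μ(6/d) for each: 1, -1, -1, 1.
Σ = 2^1 − 2^2 − 2^3 + 2^6 = 54.
N = 54/6 = 9.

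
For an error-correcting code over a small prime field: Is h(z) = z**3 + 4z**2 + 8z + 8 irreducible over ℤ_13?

Check each element of ℤ_13 for a root: h(0)=8, h(1)=8, h(2)=9, h(3)=4, h(4)=12, h(5)=0, h(6)=0, h(7)=5, h(8)=8, h(9)=2, h(10)=6, h(11)=0, h(12)=3.
h(5) = 0, so (z − 5) divides h(z); h is reducible.

No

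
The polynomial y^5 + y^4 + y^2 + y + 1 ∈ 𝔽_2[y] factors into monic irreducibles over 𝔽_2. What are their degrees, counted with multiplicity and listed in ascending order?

5

Write g(y) = y^5 + y^4 + y^2 + y + 1.
Roots in 𝔽_2: g(0) = 1; g(1) = 1.
Complete factorization: g(y) = (y^5 + y^4 + y^2 + y + 1).
Factor degrees with multiplicity: 5 = 5.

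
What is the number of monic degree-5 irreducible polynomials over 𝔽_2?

6

By the necklace-counting formula, N_2(5) = (1/5) Σ_{d|5} μ(5/d)·2^d.
Divisors of 5: 1, 5; μ(5/d) for each: -1, 1.
Σ = − 2^1 + 2^5 = 30.
N = 30/5 = 6.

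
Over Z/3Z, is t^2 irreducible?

Write m(t) = t^2.
Check for roots in Z/3Z: m(0) = 0 → root; m(1) = 1; m(2) = 1.
m(0) = 0, so (t) divides m(t); m is reducible.

No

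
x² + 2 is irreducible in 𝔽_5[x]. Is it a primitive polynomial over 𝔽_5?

No

Write f(x) = x² + 2.
|GF(5^2)^×| = 5^2 − 1 = 24. Prime factorization: 24 = 2^3·3.
f is primitive ⇔ x has order 24 in GF(5)[x]/(f), i.e. x^(24/q) ≠ 1 for each prime q | 24.
x^(12) mod f = 4.
x^(8) mod f = 1
Since x^(8) = 1, the order of x divides 8 < 24; not primitive.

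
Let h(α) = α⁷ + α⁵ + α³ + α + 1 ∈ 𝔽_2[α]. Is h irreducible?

Check for roots in 𝔽_2: h(0) = 1; h(1) = 1.
No roots, so no linear factors.
Monic irreducibles of degree 2 over GF(2): α² + α + 1.
None of them divide h (all give nonzero remainder).
Monic irreducibles of degree 3 over GF(2): α³ + α + 1, α³ + α² + 1.
None of them divide h (all give nonzero remainder).
No irreducible factor of degree ≤ 3 exists, so h is irreducible over GF(2).

Yes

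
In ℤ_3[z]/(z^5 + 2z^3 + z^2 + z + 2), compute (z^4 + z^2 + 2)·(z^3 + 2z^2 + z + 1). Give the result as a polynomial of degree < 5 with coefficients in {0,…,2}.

z^4 + z^2 + z + 2

Multiply in ℤ_3[z]: (z^4 + z^2 + 2)·(z^3 + 2z^2 + z + 1) = z^7 + 2z^6 + 2z^5 + 2z^2 + 2z + 2.
Reduce using z^5 ≡ z^3 + 2z^2 + 2z + 1 (mod z^5 + 2z^3 + z^2 + z + 2).
Reduced: z^4 + z^2 + z + 2.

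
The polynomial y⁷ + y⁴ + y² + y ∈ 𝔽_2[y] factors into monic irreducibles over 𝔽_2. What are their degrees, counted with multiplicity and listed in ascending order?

1, 1, 1, 1, 3

Write h(y) = y⁷ + y⁴ + y² + y.
Roots in 𝔽_2: h(0) = 0 → root; h(1) = 0 → root.
Linear factors from roots: (y), (y + 1).
Complete factorization: h(y) = (y)·(y + 1)^3·(y³ + y² + 1).
Factor degrees with multiplicity: 1 + 1 + 1 + 1 + 3 = 7.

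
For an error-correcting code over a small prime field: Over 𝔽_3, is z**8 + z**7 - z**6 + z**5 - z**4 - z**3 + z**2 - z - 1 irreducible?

Write h(z) = z**8 + z**7 - z**6 + z**5 - z**4 - z**3 + z**2 - z - 1.
Check for roots in 𝔽_3: h(0) = 2; h(1) = 2; h(2) = 2.
No roots, so no linear factors.
Monic irreducibles of degree 2 over GF(3): z**2 + 1, z**2 + z - 1, z**2 - z - 1.
None of them divide h (all give nonzero remainder).
Degree-3 irreducible divisors: test the 8 monic irreducibles of degree 3 over GF(3).
None of them divide h (all give nonzero remainder).
Degree-4 irreducible divisors: test the 18 monic irreducibles of degree 4 over GF(3).
None of them divide h (all give nonzero remainder).
No irreducible factor of degree ≤ 4 exists, so h is irreducible over GF(3).

Yes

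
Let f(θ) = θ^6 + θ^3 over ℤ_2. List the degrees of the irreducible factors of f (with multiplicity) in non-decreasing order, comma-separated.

1, 1, 1, 1, 2

Roots in ℤ_2: f(0) = 0 → root; f(1) = 0 → root.
Linear factors from roots: (θ), (θ + 1).
Complete factorization: f(θ) = (θ + 1)·(θ)^3·(θ^2 + θ + 1).
Factor degrees with multiplicity: 1 + 1 + 1 + 1 + 2 = 6.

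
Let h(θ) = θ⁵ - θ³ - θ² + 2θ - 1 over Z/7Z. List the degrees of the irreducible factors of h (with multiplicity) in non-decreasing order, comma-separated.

1, 2, 2

Linear factors from roots: (θ - 1).
Complete factorization: h(θ) = (θ - 1)·(θ² - 3θ - 1)^2.
Factor degrees with multiplicity: 1 + 2 + 2 = 5.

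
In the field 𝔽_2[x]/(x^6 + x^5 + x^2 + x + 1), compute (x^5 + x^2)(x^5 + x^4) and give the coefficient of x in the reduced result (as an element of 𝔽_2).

0

Multiply in 𝔽_2[x]: (x^5 + x^2)·(x^5 + x^4) = x^10 + x^9 + x^7 + x^6.
Reduce using x^6 ≡ x^5 + x^2 + x + 1 (mod x^6 + x^5 + x^2 + x + 1).
Reduced: x^4 + x^3 + 1.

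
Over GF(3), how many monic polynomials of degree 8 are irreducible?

The number of monic irreducibles of degree 8 over GF(3) is (1/8)·Σ_{d∣8} μ(8/d) 3^d.
Divisors of 8: 1, 2, 4, 8; μ(8/d) for each: 0, 0, -1, 1.
Σ = − 3^4 + 3^8 = 6480.
N = 6480/8 = 810.

810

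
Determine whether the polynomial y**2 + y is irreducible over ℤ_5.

No

Write h(y) = y**2 + y.
Check for roots in ℤ_5: h(0) = 0 → root; h(1) = 2; h(2) = 1; h(3) = 2; h(4) = 0 → root.
h(0) = 0, so (y) divides h(y); h is reducible.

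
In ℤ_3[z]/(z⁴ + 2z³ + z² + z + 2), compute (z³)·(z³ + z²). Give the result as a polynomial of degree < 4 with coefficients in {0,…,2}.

z^3 + z^2 + z + 1

Multiply in ℤ_3[z]: (z³)·(z³ + z²) = z⁶ + z⁵.
Reduce using z⁴ ≡ z³ + 2z² + 2z + 1 (mod z⁴ + 2z³ + z² + z + 2).
Reduced: z³ + z² + z + 1.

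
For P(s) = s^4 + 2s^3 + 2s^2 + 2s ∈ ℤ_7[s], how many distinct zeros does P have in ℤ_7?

2

Evaluate at each of the 7 elements of ℤ_7:
P(0) = 0 → root; P(1) = 0 → root; P(2) = 2; P(3) = 5; P(4) = 4; P(5) = 4; P(6) = 6.
Roots: {0, 1}.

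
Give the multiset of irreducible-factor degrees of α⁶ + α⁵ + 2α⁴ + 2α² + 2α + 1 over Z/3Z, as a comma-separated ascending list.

Write h(α) = α⁶ + α⁵ + 2α⁴ + 2α² + 2α + 1.
Roots in Z/3Z: h(0) = 1; h(1) = 0 → root; h(2) = 0 → root.
Linear factors from roots: (α + 2), (α + 1).
Complete factorization: h(α) = (α + 1)·(α + 2)·(α² + 1)·(α² + α + 2).
Factor degrees with multiplicity: 1 + 1 + 2 + 2 = 6.

1, 1, 2, 2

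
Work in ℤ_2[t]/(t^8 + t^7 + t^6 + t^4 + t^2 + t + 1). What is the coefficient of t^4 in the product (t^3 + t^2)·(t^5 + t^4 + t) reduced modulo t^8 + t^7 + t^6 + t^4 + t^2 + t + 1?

0

Multiply in ℤ_2[t]: (t^3 + t^2)·(t^5 + t^4 + t) = t^8 + t^6 + t^4 + t^3.
Reduce using t^8 ≡ t^7 + t^6 + t^4 + t^2 + t + 1 (mod t^8 + t^7 + t^6 + t^4 + t^2 + t + 1).
Reduced: t^7 + t^3 + t^2 + t + 1.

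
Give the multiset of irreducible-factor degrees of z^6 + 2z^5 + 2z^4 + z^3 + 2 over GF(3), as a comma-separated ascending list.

6

Write g(z) = z^6 + 2z^5 + 2z^4 + z^3 + 2.
Roots in GF(3): g(0) = 2; g(1) = 2; g(2) = 2.
Complete factorization: g(z) = (z^6 + 2z^5 + 2z^4 + z^3 + 2).
Factor degrees with multiplicity: 6 = 6.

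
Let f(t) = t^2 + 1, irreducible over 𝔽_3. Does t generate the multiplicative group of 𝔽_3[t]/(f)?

|GF(3^2)^×| = 3^2 − 1 = 8. Prime factorization: 8 = 2^3.
f is primitive ⇔ t has order 8 in GF(3)[t]/(f), i.e. t^(8/q) ≠ 1 for each prime q | 8.
t^(4) mod f = 1
Since t^(4) = 1, the order of t divides 4 < 8; not primitive.

No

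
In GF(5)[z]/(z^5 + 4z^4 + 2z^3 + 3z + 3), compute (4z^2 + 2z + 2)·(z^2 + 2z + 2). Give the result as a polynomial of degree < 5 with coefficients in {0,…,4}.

4z^4 + 4z^2 + 3z + 4

Multiply in GF(5)[z]: (4z^2 + 2z + 2)·(z^2 + 2z + 2) = 4z^4 + 4z^2 + 3z + 4.
Reduced: 4z^4 + 4z^2 + 3z + 4.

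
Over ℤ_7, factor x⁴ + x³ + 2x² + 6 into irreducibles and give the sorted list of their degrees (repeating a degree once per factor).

Write f(x) = x⁴ + x³ + 2x² + 6.
Complete factorization: f(x) = (x² + 4x + 1)·(x² + 4x + 6).
Factor degrees with multiplicity: 2 + 2 = 4.

2, 2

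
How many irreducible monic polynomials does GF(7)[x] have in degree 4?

By the necklace-counting formula, N_7(4) = (1/4) Σ_{d|4} μ(4/d)·7^d.
Divisors of 4: 1, 2, 4; μ(4/d) for each: 0, -1, 1.
Σ = − 7^2 + 7^4 = 2352.
N = 2352/4 = 588.

588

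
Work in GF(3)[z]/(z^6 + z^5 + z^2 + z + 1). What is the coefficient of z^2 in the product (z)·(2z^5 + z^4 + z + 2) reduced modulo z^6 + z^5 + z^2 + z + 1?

Multiply in GF(3)[z]: (z)·(2z^5 + z^4 + z + 2) = 2z^6 + z^5 + z^2 + 2z.
Reduce using z^6 ≡ 2z^5 + 2z^2 + 2z + 2 (mod z^6 + z^5 + z^2 + z + 1).
Reduced: 2z^5 + 2z^2 + 1.

2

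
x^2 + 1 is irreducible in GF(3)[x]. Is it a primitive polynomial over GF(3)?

Write f(x) = x^2 + 1.
|GF(3^2)^×| = 3^2 − 1 = 8. Prime factorization: 8 = 2^3.
f is primitive ⇔ x has order 8 in GF(3)[x]/(f), i.e. x^(8/q) ≠ 1 for each prime q | 8.
x^(4) mod f = 1
Since x^(4) = 1, the order of x divides 4 < 8; not primitive.

No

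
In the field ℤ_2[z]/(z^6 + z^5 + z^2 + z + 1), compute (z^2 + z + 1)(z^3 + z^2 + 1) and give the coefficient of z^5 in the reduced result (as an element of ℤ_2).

1

Multiply in ℤ_2[z]: (z^2 + z + 1)·(z^3 + z^2 + 1) = z^5 + z + 1.
Reduced: z^5 + z + 1.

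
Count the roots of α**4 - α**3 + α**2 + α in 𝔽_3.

1

Write h(α) = α**4 - α**3 + α**2 + α.
Evaluate at each of the 3 elements of 𝔽_3:
h(0) = 0 → root; h(1) = 2; h(2) = 2.
Roots: {0}.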